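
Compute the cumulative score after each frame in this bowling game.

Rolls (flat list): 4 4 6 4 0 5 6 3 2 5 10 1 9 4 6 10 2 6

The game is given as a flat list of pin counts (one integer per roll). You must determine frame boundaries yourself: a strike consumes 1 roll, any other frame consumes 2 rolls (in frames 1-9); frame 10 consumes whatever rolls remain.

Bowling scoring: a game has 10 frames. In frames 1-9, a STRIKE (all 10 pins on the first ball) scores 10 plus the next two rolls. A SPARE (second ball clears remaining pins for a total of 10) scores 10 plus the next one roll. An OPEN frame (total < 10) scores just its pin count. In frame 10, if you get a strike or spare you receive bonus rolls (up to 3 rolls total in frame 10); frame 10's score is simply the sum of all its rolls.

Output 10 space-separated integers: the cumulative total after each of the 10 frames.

Answer: 8 18 23 32 39 59 73 93 111 119

Derivation:
Frame 1: OPEN (4+4=8). Cumulative: 8
Frame 2: SPARE (6+4=10). 10 + next roll (0) = 10. Cumulative: 18
Frame 3: OPEN (0+5=5). Cumulative: 23
Frame 4: OPEN (6+3=9). Cumulative: 32
Frame 5: OPEN (2+5=7). Cumulative: 39
Frame 6: STRIKE. 10 + next two rolls (1+9) = 20. Cumulative: 59
Frame 7: SPARE (1+9=10). 10 + next roll (4) = 14. Cumulative: 73
Frame 8: SPARE (4+6=10). 10 + next roll (10) = 20. Cumulative: 93
Frame 9: STRIKE. 10 + next two rolls (2+6) = 18. Cumulative: 111
Frame 10: OPEN. Sum of all frame-10 rolls (2+6) = 8. Cumulative: 119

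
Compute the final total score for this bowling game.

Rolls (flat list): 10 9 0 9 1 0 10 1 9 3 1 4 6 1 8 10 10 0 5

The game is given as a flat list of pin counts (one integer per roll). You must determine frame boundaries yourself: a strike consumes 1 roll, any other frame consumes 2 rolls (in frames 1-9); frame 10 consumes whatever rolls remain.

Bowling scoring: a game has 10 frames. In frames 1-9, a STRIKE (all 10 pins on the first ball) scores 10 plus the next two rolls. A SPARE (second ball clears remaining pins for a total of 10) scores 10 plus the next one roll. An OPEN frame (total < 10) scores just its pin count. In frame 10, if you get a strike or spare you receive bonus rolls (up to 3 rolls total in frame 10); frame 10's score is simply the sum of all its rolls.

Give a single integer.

Answer: 121

Derivation:
Frame 1: STRIKE. 10 + next two rolls (9+0) = 19. Cumulative: 19
Frame 2: OPEN (9+0=9). Cumulative: 28
Frame 3: SPARE (9+1=10). 10 + next roll (0) = 10. Cumulative: 38
Frame 4: SPARE (0+10=10). 10 + next roll (1) = 11. Cumulative: 49
Frame 5: SPARE (1+9=10). 10 + next roll (3) = 13. Cumulative: 62
Frame 6: OPEN (3+1=4). Cumulative: 66
Frame 7: SPARE (4+6=10). 10 + next roll (1) = 11. Cumulative: 77
Frame 8: OPEN (1+8=9). Cumulative: 86
Frame 9: STRIKE. 10 + next two rolls (10+0) = 20. Cumulative: 106
Frame 10: STRIKE. Sum of all frame-10 rolls (10+0+5) = 15. Cumulative: 121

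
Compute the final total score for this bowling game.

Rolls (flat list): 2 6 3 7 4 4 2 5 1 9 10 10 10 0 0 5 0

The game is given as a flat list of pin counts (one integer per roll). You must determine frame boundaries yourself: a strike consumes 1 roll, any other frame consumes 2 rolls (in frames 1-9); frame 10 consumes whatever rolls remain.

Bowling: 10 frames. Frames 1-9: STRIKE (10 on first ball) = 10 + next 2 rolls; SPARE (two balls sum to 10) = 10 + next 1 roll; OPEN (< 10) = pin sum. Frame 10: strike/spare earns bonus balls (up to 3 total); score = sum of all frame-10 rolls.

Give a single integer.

Answer: 122

Derivation:
Frame 1: OPEN (2+6=8). Cumulative: 8
Frame 2: SPARE (3+7=10). 10 + next roll (4) = 14. Cumulative: 22
Frame 3: OPEN (4+4=8). Cumulative: 30
Frame 4: OPEN (2+5=7). Cumulative: 37
Frame 5: SPARE (1+9=10). 10 + next roll (10) = 20. Cumulative: 57
Frame 6: STRIKE. 10 + next two rolls (10+10) = 30. Cumulative: 87
Frame 7: STRIKE. 10 + next two rolls (10+0) = 20. Cumulative: 107
Frame 8: STRIKE. 10 + next two rolls (0+0) = 10. Cumulative: 117
Frame 9: OPEN (0+0=0). Cumulative: 117
Frame 10: OPEN. Sum of all frame-10 rolls (5+0) = 5. Cumulative: 122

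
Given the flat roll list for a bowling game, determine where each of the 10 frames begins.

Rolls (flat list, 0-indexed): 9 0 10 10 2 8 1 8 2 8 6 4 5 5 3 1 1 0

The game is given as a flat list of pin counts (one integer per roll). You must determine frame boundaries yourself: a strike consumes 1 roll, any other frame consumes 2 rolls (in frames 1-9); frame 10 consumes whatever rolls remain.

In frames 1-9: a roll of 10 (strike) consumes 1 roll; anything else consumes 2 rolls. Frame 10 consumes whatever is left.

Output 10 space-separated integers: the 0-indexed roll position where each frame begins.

Frame 1 starts at roll index 0: rolls=9,0 (sum=9), consumes 2 rolls
Frame 2 starts at roll index 2: roll=10 (strike), consumes 1 roll
Frame 3 starts at roll index 3: roll=10 (strike), consumes 1 roll
Frame 4 starts at roll index 4: rolls=2,8 (sum=10), consumes 2 rolls
Frame 5 starts at roll index 6: rolls=1,8 (sum=9), consumes 2 rolls
Frame 6 starts at roll index 8: rolls=2,8 (sum=10), consumes 2 rolls
Frame 7 starts at roll index 10: rolls=6,4 (sum=10), consumes 2 rolls
Frame 8 starts at roll index 12: rolls=5,5 (sum=10), consumes 2 rolls
Frame 9 starts at roll index 14: rolls=3,1 (sum=4), consumes 2 rolls
Frame 10 starts at roll index 16: 2 remaining rolls

Answer: 0 2 3 4 6 8 10 12 14 16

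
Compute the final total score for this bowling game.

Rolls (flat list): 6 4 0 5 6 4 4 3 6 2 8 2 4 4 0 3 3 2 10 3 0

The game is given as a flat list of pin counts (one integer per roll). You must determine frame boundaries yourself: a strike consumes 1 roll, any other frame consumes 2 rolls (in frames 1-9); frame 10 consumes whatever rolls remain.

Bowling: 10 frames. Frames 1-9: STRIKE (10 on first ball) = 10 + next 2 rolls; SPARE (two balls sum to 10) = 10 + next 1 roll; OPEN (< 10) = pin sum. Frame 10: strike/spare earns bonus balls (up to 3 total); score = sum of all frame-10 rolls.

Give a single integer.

Frame 1: SPARE (6+4=10). 10 + next roll (0) = 10. Cumulative: 10
Frame 2: OPEN (0+5=5). Cumulative: 15
Frame 3: SPARE (6+4=10). 10 + next roll (4) = 14. Cumulative: 29
Frame 4: OPEN (4+3=7). Cumulative: 36
Frame 5: OPEN (6+2=8). Cumulative: 44
Frame 6: SPARE (8+2=10). 10 + next roll (4) = 14. Cumulative: 58
Frame 7: OPEN (4+4=8). Cumulative: 66
Frame 8: OPEN (0+3=3). Cumulative: 69
Frame 9: OPEN (3+2=5). Cumulative: 74
Frame 10: STRIKE. Sum of all frame-10 rolls (10+3+0) = 13. Cumulative: 87

Answer: 87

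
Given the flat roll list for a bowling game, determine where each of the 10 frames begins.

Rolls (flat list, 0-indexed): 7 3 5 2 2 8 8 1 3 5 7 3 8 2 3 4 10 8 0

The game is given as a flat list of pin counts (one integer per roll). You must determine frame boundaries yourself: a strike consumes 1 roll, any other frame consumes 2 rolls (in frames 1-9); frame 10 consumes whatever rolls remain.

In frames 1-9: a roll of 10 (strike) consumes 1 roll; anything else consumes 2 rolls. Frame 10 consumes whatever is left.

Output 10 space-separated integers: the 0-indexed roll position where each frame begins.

Frame 1 starts at roll index 0: rolls=7,3 (sum=10), consumes 2 rolls
Frame 2 starts at roll index 2: rolls=5,2 (sum=7), consumes 2 rolls
Frame 3 starts at roll index 4: rolls=2,8 (sum=10), consumes 2 rolls
Frame 4 starts at roll index 6: rolls=8,1 (sum=9), consumes 2 rolls
Frame 5 starts at roll index 8: rolls=3,5 (sum=8), consumes 2 rolls
Frame 6 starts at roll index 10: rolls=7,3 (sum=10), consumes 2 rolls
Frame 7 starts at roll index 12: rolls=8,2 (sum=10), consumes 2 rolls
Frame 8 starts at roll index 14: rolls=3,4 (sum=7), consumes 2 rolls
Frame 9 starts at roll index 16: roll=10 (strike), consumes 1 roll
Frame 10 starts at roll index 17: 2 remaining rolls

Answer: 0 2 4 6 8 10 12 14 16 17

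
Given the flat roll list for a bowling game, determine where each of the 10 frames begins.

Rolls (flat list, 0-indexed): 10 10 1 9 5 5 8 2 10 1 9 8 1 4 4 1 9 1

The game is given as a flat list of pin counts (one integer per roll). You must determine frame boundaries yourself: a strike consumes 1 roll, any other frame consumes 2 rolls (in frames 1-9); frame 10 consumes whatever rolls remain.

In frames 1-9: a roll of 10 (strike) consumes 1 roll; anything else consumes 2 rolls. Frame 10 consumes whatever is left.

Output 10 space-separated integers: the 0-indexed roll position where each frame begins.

Frame 1 starts at roll index 0: roll=10 (strike), consumes 1 roll
Frame 2 starts at roll index 1: roll=10 (strike), consumes 1 roll
Frame 3 starts at roll index 2: rolls=1,9 (sum=10), consumes 2 rolls
Frame 4 starts at roll index 4: rolls=5,5 (sum=10), consumes 2 rolls
Frame 5 starts at roll index 6: rolls=8,2 (sum=10), consumes 2 rolls
Frame 6 starts at roll index 8: roll=10 (strike), consumes 1 roll
Frame 7 starts at roll index 9: rolls=1,9 (sum=10), consumes 2 rolls
Frame 8 starts at roll index 11: rolls=8,1 (sum=9), consumes 2 rolls
Frame 9 starts at roll index 13: rolls=4,4 (sum=8), consumes 2 rolls
Frame 10 starts at roll index 15: 3 remaining rolls

Answer: 0 1 2 4 6 8 9 11 13 15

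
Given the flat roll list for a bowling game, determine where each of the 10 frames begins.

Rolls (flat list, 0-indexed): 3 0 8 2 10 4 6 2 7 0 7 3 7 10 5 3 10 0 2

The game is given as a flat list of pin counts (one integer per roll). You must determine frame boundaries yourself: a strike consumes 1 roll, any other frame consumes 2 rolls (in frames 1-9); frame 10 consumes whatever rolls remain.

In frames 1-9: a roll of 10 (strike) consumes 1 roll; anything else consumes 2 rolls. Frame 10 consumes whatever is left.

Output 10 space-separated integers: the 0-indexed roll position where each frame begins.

Frame 1 starts at roll index 0: rolls=3,0 (sum=3), consumes 2 rolls
Frame 2 starts at roll index 2: rolls=8,2 (sum=10), consumes 2 rolls
Frame 3 starts at roll index 4: roll=10 (strike), consumes 1 roll
Frame 4 starts at roll index 5: rolls=4,6 (sum=10), consumes 2 rolls
Frame 5 starts at roll index 7: rolls=2,7 (sum=9), consumes 2 rolls
Frame 6 starts at roll index 9: rolls=0,7 (sum=7), consumes 2 rolls
Frame 7 starts at roll index 11: rolls=3,7 (sum=10), consumes 2 rolls
Frame 8 starts at roll index 13: roll=10 (strike), consumes 1 roll
Frame 9 starts at roll index 14: rolls=5,3 (sum=8), consumes 2 rolls
Frame 10 starts at roll index 16: 3 remaining rolls

Answer: 0 2 4 5 7 9 11 13 14 16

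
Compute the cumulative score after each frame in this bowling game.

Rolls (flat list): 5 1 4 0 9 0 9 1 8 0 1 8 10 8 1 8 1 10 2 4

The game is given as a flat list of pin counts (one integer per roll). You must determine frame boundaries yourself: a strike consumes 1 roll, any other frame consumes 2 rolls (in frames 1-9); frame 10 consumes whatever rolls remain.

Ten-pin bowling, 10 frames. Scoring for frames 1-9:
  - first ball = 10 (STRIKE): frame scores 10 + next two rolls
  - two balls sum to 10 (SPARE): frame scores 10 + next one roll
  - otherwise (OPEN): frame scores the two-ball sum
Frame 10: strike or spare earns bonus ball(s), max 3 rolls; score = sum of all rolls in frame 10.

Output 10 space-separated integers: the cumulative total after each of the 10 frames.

Answer: 6 10 19 37 45 54 73 82 91 107

Derivation:
Frame 1: OPEN (5+1=6). Cumulative: 6
Frame 2: OPEN (4+0=4). Cumulative: 10
Frame 3: OPEN (9+0=9). Cumulative: 19
Frame 4: SPARE (9+1=10). 10 + next roll (8) = 18. Cumulative: 37
Frame 5: OPEN (8+0=8). Cumulative: 45
Frame 6: OPEN (1+8=9). Cumulative: 54
Frame 7: STRIKE. 10 + next two rolls (8+1) = 19. Cumulative: 73
Frame 8: OPEN (8+1=9). Cumulative: 82
Frame 9: OPEN (8+1=9). Cumulative: 91
Frame 10: STRIKE. Sum of all frame-10 rolls (10+2+4) = 16. Cumulative: 107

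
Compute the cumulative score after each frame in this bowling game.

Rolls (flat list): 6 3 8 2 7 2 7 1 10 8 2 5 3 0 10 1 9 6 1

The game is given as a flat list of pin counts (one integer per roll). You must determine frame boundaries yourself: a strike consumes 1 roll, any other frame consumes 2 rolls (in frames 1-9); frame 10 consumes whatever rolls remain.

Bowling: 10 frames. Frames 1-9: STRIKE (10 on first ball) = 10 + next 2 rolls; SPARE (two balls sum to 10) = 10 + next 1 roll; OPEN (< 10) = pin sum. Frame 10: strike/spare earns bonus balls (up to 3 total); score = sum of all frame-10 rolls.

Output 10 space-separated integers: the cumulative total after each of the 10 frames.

Answer: 9 26 35 43 63 78 86 97 113 120

Derivation:
Frame 1: OPEN (6+3=9). Cumulative: 9
Frame 2: SPARE (8+2=10). 10 + next roll (7) = 17. Cumulative: 26
Frame 3: OPEN (7+2=9). Cumulative: 35
Frame 4: OPEN (7+1=8). Cumulative: 43
Frame 5: STRIKE. 10 + next two rolls (8+2) = 20. Cumulative: 63
Frame 6: SPARE (8+2=10). 10 + next roll (5) = 15. Cumulative: 78
Frame 7: OPEN (5+3=8). Cumulative: 86
Frame 8: SPARE (0+10=10). 10 + next roll (1) = 11. Cumulative: 97
Frame 9: SPARE (1+9=10). 10 + next roll (6) = 16. Cumulative: 113
Frame 10: OPEN. Sum of all frame-10 rolls (6+1) = 7. Cumulative: 120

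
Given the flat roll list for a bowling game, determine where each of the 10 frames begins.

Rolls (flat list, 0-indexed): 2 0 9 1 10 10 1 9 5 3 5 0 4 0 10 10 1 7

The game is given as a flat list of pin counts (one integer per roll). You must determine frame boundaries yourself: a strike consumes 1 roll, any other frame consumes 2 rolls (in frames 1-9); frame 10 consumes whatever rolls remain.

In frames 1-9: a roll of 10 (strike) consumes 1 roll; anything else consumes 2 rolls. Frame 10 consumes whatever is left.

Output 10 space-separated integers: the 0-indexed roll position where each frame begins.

Answer: 0 2 4 5 6 8 10 12 14 15

Derivation:
Frame 1 starts at roll index 0: rolls=2,0 (sum=2), consumes 2 rolls
Frame 2 starts at roll index 2: rolls=9,1 (sum=10), consumes 2 rolls
Frame 3 starts at roll index 4: roll=10 (strike), consumes 1 roll
Frame 4 starts at roll index 5: roll=10 (strike), consumes 1 roll
Frame 5 starts at roll index 6: rolls=1,9 (sum=10), consumes 2 rolls
Frame 6 starts at roll index 8: rolls=5,3 (sum=8), consumes 2 rolls
Frame 7 starts at roll index 10: rolls=5,0 (sum=5), consumes 2 rolls
Frame 8 starts at roll index 12: rolls=4,0 (sum=4), consumes 2 rolls
Frame 9 starts at roll index 14: roll=10 (strike), consumes 1 roll
Frame 10 starts at roll index 15: 3 remaining rolls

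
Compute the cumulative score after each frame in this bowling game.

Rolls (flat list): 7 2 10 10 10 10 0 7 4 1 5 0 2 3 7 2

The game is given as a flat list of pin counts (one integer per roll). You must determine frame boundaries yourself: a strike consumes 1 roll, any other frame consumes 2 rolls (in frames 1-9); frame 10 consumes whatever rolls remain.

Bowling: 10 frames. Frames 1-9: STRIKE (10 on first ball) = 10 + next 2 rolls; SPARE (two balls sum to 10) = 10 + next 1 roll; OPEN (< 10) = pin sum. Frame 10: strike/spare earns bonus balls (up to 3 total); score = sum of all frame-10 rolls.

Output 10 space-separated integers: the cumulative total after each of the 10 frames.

Frame 1: OPEN (7+2=9). Cumulative: 9
Frame 2: STRIKE. 10 + next two rolls (10+10) = 30. Cumulative: 39
Frame 3: STRIKE. 10 + next two rolls (10+10) = 30. Cumulative: 69
Frame 4: STRIKE. 10 + next two rolls (10+0) = 20. Cumulative: 89
Frame 5: STRIKE. 10 + next two rolls (0+7) = 17. Cumulative: 106
Frame 6: OPEN (0+7=7). Cumulative: 113
Frame 7: OPEN (4+1=5). Cumulative: 118
Frame 8: OPEN (5+0=5). Cumulative: 123
Frame 9: OPEN (2+3=5). Cumulative: 128
Frame 10: OPEN. Sum of all frame-10 rolls (7+2) = 9. Cumulative: 137

Answer: 9 39 69 89 106 113 118 123 128 137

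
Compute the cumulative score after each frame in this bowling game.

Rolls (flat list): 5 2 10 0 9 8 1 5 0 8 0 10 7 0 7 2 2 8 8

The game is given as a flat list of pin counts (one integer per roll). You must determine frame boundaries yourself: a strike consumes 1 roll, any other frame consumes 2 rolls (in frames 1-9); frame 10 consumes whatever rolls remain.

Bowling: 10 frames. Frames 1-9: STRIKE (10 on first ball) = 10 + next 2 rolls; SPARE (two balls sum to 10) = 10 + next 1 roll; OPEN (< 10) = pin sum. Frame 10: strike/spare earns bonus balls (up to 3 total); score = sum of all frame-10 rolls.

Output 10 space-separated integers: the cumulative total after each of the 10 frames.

Frame 1: OPEN (5+2=7). Cumulative: 7
Frame 2: STRIKE. 10 + next two rolls (0+9) = 19. Cumulative: 26
Frame 3: OPEN (0+9=9). Cumulative: 35
Frame 4: OPEN (8+1=9). Cumulative: 44
Frame 5: OPEN (5+0=5). Cumulative: 49
Frame 6: OPEN (8+0=8). Cumulative: 57
Frame 7: STRIKE. 10 + next two rolls (7+0) = 17. Cumulative: 74
Frame 8: OPEN (7+0=7). Cumulative: 81
Frame 9: OPEN (7+2=9). Cumulative: 90
Frame 10: SPARE. Sum of all frame-10 rolls (2+8+8) = 18. Cumulative: 108

Answer: 7 26 35 44 49 57 74 81 90 108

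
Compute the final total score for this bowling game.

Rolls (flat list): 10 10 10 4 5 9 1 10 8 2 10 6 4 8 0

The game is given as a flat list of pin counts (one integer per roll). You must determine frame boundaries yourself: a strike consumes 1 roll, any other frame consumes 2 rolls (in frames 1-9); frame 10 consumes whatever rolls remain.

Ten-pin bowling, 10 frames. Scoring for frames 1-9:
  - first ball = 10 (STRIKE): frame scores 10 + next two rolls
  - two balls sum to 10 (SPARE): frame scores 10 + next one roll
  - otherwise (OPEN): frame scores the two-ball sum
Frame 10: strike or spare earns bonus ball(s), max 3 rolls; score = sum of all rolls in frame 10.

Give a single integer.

Frame 1: STRIKE. 10 + next two rolls (10+10) = 30. Cumulative: 30
Frame 2: STRIKE. 10 + next two rolls (10+4) = 24. Cumulative: 54
Frame 3: STRIKE. 10 + next two rolls (4+5) = 19. Cumulative: 73
Frame 4: OPEN (4+5=9). Cumulative: 82
Frame 5: SPARE (9+1=10). 10 + next roll (10) = 20. Cumulative: 102
Frame 6: STRIKE. 10 + next two rolls (8+2) = 20. Cumulative: 122
Frame 7: SPARE (8+2=10). 10 + next roll (10) = 20. Cumulative: 142
Frame 8: STRIKE. 10 + next two rolls (6+4) = 20. Cumulative: 162
Frame 9: SPARE (6+4=10). 10 + next roll (8) = 18. Cumulative: 180
Frame 10: OPEN. Sum of all frame-10 rolls (8+0) = 8. Cumulative: 188

Answer: 188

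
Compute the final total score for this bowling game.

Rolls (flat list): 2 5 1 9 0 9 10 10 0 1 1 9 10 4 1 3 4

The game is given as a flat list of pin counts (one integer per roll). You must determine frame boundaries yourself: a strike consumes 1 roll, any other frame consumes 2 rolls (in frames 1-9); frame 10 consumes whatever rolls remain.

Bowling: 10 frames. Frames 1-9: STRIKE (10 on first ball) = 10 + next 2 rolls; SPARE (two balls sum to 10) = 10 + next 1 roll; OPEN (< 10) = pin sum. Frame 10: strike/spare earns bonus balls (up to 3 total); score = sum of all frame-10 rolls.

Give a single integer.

Answer: 105

Derivation:
Frame 1: OPEN (2+5=7). Cumulative: 7
Frame 2: SPARE (1+9=10). 10 + next roll (0) = 10. Cumulative: 17
Frame 3: OPEN (0+9=9). Cumulative: 26
Frame 4: STRIKE. 10 + next two rolls (10+0) = 20. Cumulative: 46
Frame 5: STRIKE. 10 + next two rolls (0+1) = 11. Cumulative: 57
Frame 6: OPEN (0+1=1). Cumulative: 58
Frame 7: SPARE (1+9=10). 10 + next roll (10) = 20. Cumulative: 78
Frame 8: STRIKE. 10 + next two rolls (4+1) = 15. Cumulative: 93
Frame 9: OPEN (4+1=5). Cumulative: 98
Frame 10: OPEN. Sum of all frame-10 rolls (3+4) = 7. Cumulative: 105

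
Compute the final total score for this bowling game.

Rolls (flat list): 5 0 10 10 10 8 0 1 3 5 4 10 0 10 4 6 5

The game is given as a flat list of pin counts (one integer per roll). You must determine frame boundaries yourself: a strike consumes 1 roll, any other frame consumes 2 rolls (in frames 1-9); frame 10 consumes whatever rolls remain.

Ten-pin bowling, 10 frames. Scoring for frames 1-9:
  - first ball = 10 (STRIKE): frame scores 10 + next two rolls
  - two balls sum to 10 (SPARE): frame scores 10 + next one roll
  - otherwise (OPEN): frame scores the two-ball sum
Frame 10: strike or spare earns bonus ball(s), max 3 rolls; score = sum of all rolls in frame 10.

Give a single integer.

Answer: 151

Derivation:
Frame 1: OPEN (5+0=5). Cumulative: 5
Frame 2: STRIKE. 10 + next two rolls (10+10) = 30. Cumulative: 35
Frame 3: STRIKE. 10 + next two rolls (10+8) = 28. Cumulative: 63
Frame 4: STRIKE. 10 + next two rolls (8+0) = 18. Cumulative: 81
Frame 5: OPEN (8+0=8). Cumulative: 89
Frame 6: OPEN (1+3=4). Cumulative: 93
Frame 7: OPEN (5+4=9). Cumulative: 102
Frame 8: STRIKE. 10 + next two rolls (0+10) = 20. Cumulative: 122
Frame 9: SPARE (0+10=10). 10 + next roll (4) = 14. Cumulative: 136
Frame 10: SPARE. Sum of all frame-10 rolls (4+6+5) = 15. Cumulative: 151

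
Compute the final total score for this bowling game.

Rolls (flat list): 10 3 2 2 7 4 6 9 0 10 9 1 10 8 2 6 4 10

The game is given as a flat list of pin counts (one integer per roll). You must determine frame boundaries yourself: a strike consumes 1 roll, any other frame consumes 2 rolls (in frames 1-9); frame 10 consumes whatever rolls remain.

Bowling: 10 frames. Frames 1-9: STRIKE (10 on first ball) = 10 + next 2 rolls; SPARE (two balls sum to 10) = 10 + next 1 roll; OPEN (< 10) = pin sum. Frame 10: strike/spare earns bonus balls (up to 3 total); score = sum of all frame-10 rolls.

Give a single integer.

Frame 1: STRIKE. 10 + next two rolls (3+2) = 15. Cumulative: 15
Frame 2: OPEN (3+2=5). Cumulative: 20
Frame 3: OPEN (2+7=9). Cumulative: 29
Frame 4: SPARE (4+6=10). 10 + next roll (9) = 19. Cumulative: 48
Frame 5: OPEN (9+0=9). Cumulative: 57
Frame 6: STRIKE. 10 + next two rolls (9+1) = 20. Cumulative: 77
Frame 7: SPARE (9+1=10). 10 + next roll (10) = 20. Cumulative: 97
Frame 8: STRIKE. 10 + next two rolls (8+2) = 20. Cumulative: 117
Frame 9: SPARE (8+2=10). 10 + next roll (6) = 16. Cumulative: 133
Frame 10: SPARE. Sum of all frame-10 rolls (6+4+10) = 20. Cumulative: 153

Answer: 153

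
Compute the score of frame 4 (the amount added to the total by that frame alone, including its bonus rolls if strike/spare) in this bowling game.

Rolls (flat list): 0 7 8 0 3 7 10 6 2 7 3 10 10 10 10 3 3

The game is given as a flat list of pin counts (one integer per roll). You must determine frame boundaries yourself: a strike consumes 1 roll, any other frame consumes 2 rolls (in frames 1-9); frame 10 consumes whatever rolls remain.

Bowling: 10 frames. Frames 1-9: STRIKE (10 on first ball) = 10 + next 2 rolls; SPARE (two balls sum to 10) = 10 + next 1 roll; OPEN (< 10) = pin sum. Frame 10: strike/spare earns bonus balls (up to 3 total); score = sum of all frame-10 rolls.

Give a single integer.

Answer: 18

Derivation:
Frame 1: OPEN (0+7=7). Cumulative: 7
Frame 2: OPEN (8+0=8). Cumulative: 15
Frame 3: SPARE (3+7=10). 10 + next roll (10) = 20. Cumulative: 35
Frame 4: STRIKE. 10 + next two rolls (6+2) = 18. Cumulative: 53
Frame 5: OPEN (6+2=8). Cumulative: 61
Frame 6: SPARE (7+3=10). 10 + next roll (10) = 20. Cumulative: 81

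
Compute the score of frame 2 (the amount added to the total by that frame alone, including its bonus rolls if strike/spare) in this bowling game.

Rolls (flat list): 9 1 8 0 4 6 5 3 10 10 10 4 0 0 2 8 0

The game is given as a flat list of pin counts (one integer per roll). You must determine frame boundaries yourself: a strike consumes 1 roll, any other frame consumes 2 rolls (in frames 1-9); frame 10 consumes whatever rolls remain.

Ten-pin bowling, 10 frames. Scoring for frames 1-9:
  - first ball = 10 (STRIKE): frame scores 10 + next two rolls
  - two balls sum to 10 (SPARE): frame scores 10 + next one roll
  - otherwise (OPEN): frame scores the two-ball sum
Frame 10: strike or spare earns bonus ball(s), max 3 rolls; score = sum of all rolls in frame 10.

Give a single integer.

Answer: 8

Derivation:
Frame 1: SPARE (9+1=10). 10 + next roll (8) = 18. Cumulative: 18
Frame 2: OPEN (8+0=8). Cumulative: 26
Frame 3: SPARE (4+6=10). 10 + next roll (5) = 15. Cumulative: 41
Frame 4: OPEN (5+3=8). Cumulative: 49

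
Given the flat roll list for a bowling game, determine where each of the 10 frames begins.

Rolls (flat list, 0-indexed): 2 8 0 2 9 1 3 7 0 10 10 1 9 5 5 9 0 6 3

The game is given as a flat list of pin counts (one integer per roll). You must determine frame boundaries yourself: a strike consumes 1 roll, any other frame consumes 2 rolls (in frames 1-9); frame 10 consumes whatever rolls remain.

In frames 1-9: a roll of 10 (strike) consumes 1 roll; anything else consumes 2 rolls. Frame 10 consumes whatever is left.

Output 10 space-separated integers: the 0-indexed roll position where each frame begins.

Answer: 0 2 4 6 8 10 11 13 15 17

Derivation:
Frame 1 starts at roll index 0: rolls=2,8 (sum=10), consumes 2 rolls
Frame 2 starts at roll index 2: rolls=0,2 (sum=2), consumes 2 rolls
Frame 3 starts at roll index 4: rolls=9,1 (sum=10), consumes 2 rolls
Frame 4 starts at roll index 6: rolls=3,7 (sum=10), consumes 2 rolls
Frame 5 starts at roll index 8: rolls=0,10 (sum=10), consumes 2 rolls
Frame 6 starts at roll index 10: roll=10 (strike), consumes 1 roll
Frame 7 starts at roll index 11: rolls=1,9 (sum=10), consumes 2 rolls
Frame 8 starts at roll index 13: rolls=5,5 (sum=10), consumes 2 rolls
Frame 9 starts at roll index 15: rolls=9,0 (sum=9), consumes 2 rolls
Frame 10 starts at roll index 17: 2 remaining rolls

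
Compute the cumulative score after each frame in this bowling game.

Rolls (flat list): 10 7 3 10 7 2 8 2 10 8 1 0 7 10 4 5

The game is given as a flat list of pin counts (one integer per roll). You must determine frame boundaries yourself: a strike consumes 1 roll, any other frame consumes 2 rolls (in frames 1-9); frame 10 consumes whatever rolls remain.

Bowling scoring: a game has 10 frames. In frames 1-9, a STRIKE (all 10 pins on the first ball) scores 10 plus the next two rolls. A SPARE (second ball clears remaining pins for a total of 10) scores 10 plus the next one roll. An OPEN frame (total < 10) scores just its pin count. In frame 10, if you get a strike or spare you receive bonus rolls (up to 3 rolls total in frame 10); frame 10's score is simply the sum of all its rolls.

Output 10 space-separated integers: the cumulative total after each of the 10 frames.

Answer: 20 40 59 68 88 107 116 123 142 151

Derivation:
Frame 1: STRIKE. 10 + next two rolls (7+3) = 20. Cumulative: 20
Frame 2: SPARE (7+3=10). 10 + next roll (10) = 20. Cumulative: 40
Frame 3: STRIKE. 10 + next two rolls (7+2) = 19. Cumulative: 59
Frame 4: OPEN (7+2=9). Cumulative: 68
Frame 5: SPARE (8+2=10). 10 + next roll (10) = 20. Cumulative: 88
Frame 6: STRIKE. 10 + next two rolls (8+1) = 19. Cumulative: 107
Frame 7: OPEN (8+1=9). Cumulative: 116
Frame 8: OPEN (0+7=7). Cumulative: 123
Frame 9: STRIKE. 10 + next two rolls (4+5) = 19. Cumulative: 142
Frame 10: OPEN. Sum of all frame-10 rolls (4+5) = 9. Cumulative: 151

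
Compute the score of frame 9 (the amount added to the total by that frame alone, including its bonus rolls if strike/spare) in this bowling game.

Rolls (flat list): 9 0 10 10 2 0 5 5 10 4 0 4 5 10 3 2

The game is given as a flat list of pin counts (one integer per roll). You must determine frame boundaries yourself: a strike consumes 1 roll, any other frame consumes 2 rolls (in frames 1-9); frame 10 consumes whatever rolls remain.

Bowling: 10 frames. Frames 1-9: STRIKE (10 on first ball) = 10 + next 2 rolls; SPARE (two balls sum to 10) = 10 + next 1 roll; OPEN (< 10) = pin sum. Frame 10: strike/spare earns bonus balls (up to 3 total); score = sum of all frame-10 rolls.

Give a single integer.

Answer: 15

Derivation:
Frame 1: OPEN (9+0=9). Cumulative: 9
Frame 2: STRIKE. 10 + next two rolls (10+2) = 22. Cumulative: 31
Frame 3: STRIKE. 10 + next two rolls (2+0) = 12. Cumulative: 43
Frame 4: OPEN (2+0=2). Cumulative: 45
Frame 5: SPARE (5+5=10). 10 + next roll (10) = 20. Cumulative: 65
Frame 6: STRIKE. 10 + next two rolls (4+0) = 14. Cumulative: 79
Frame 7: OPEN (4+0=4). Cumulative: 83
Frame 8: OPEN (4+5=9). Cumulative: 92
Frame 9: STRIKE. 10 + next two rolls (3+2) = 15. Cumulative: 107
Frame 10: OPEN. Sum of all frame-10 rolls (3+2) = 5. Cumulative: 112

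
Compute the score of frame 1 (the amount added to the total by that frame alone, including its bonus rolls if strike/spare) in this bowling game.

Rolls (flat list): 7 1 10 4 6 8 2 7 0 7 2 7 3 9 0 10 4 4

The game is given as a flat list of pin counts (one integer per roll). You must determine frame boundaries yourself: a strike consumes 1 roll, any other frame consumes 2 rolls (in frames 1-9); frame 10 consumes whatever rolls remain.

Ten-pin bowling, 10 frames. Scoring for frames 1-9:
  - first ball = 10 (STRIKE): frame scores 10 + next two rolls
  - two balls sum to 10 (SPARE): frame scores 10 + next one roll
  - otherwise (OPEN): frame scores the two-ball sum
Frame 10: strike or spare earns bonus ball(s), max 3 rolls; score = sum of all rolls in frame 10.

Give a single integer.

Answer: 8

Derivation:
Frame 1: OPEN (7+1=8). Cumulative: 8
Frame 2: STRIKE. 10 + next two rolls (4+6) = 20. Cumulative: 28
Frame 3: SPARE (4+6=10). 10 + next roll (8) = 18. Cumulative: 46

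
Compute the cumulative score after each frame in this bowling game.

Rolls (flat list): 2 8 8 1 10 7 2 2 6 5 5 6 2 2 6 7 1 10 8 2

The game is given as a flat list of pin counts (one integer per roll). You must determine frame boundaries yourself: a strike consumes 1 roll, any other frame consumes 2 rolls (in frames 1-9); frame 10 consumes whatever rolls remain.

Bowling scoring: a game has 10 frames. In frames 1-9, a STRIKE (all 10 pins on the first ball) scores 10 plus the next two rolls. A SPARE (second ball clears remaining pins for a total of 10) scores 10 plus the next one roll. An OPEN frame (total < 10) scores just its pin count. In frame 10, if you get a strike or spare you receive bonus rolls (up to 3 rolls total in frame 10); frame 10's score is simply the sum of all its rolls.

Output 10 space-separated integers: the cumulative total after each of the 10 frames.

Frame 1: SPARE (2+8=10). 10 + next roll (8) = 18. Cumulative: 18
Frame 2: OPEN (8+1=9). Cumulative: 27
Frame 3: STRIKE. 10 + next two rolls (7+2) = 19. Cumulative: 46
Frame 4: OPEN (7+2=9). Cumulative: 55
Frame 5: OPEN (2+6=8). Cumulative: 63
Frame 6: SPARE (5+5=10). 10 + next roll (6) = 16. Cumulative: 79
Frame 7: OPEN (6+2=8). Cumulative: 87
Frame 8: OPEN (2+6=8). Cumulative: 95
Frame 9: OPEN (7+1=8). Cumulative: 103
Frame 10: STRIKE. Sum of all frame-10 rolls (10+8+2) = 20. Cumulative: 123

Answer: 18 27 46 55 63 79 87 95 103 123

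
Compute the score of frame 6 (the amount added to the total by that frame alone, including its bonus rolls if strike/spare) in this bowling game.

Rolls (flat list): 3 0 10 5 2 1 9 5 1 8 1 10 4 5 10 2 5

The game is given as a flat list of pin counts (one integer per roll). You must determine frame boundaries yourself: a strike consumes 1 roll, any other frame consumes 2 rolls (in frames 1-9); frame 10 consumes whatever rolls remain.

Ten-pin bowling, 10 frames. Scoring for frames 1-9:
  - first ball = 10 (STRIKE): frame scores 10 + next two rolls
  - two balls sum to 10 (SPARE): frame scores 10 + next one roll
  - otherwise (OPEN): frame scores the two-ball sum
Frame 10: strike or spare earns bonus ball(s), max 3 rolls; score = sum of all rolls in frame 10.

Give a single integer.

Answer: 9

Derivation:
Frame 1: OPEN (3+0=3). Cumulative: 3
Frame 2: STRIKE. 10 + next two rolls (5+2) = 17. Cumulative: 20
Frame 3: OPEN (5+2=7). Cumulative: 27
Frame 4: SPARE (1+9=10). 10 + next roll (5) = 15. Cumulative: 42
Frame 5: OPEN (5+1=6). Cumulative: 48
Frame 6: OPEN (8+1=9). Cumulative: 57
Frame 7: STRIKE. 10 + next two rolls (4+5) = 19. Cumulative: 76
Frame 8: OPEN (4+5=9). Cumulative: 85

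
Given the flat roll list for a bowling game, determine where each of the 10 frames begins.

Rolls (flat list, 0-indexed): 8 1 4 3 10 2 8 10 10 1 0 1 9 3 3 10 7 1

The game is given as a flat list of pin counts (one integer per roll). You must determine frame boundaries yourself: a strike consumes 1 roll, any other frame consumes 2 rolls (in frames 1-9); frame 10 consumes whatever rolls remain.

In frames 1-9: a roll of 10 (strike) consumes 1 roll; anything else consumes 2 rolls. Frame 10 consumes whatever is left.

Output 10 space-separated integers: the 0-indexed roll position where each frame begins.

Frame 1 starts at roll index 0: rolls=8,1 (sum=9), consumes 2 rolls
Frame 2 starts at roll index 2: rolls=4,3 (sum=7), consumes 2 rolls
Frame 3 starts at roll index 4: roll=10 (strike), consumes 1 roll
Frame 4 starts at roll index 5: rolls=2,8 (sum=10), consumes 2 rolls
Frame 5 starts at roll index 7: roll=10 (strike), consumes 1 roll
Frame 6 starts at roll index 8: roll=10 (strike), consumes 1 roll
Frame 7 starts at roll index 9: rolls=1,0 (sum=1), consumes 2 rolls
Frame 8 starts at roll index 11: rolls=1,9 (sum=10), consumes 2 rolls
Frame 9 starts at roll index 13: rolls=3,3 (sum=6), consumes 2 rolls
Frame 10 starts at roll index 15: 3 remaining rolls

Answer: 0 2 4 5 7 8 9 11 13 15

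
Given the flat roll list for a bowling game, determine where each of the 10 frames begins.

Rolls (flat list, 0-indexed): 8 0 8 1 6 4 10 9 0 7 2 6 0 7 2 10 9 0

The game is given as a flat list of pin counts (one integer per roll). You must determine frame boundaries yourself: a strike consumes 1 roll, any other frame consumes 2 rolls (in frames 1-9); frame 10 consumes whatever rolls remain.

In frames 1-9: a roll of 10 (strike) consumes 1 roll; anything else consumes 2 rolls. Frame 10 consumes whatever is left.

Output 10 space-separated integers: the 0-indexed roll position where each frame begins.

Frame 1 starts at roll index 0: rolls=8,0 (sum=8), consumes 2 rolls
Frame 2 starts at roll index 2: rolls=8,1 (sum=9), consumes 2 rolls
Frame 3 starts at roll index 4: rolls=6,4 (sum=10), consumes 2 rolls
Frame 4 starts at roll index 6: roll=10 (strike), consumes 1 roll
Frame 5 starts at roll index 7: rolls=9,0 (sum=9), consumes 2 rolls
Frame 6 starts at roll index 9: rolls=7,2 (sum=9), consumes 2 rolls
Frame 7 starts at roll index 11: rolls=6,0 (sum=6), consumes 2 rolls
Frame 8 starts at roll index 13: rolls=7,2 (sum=9), consumes 2 rolls
Frame 9 starts at roll index 15: roll=10 (strike), consumes 1 roll
Frame 10 starts at roll index 16: 2 remaining rolls

Answer: 0 2 4 6 7 9 11 13 15 16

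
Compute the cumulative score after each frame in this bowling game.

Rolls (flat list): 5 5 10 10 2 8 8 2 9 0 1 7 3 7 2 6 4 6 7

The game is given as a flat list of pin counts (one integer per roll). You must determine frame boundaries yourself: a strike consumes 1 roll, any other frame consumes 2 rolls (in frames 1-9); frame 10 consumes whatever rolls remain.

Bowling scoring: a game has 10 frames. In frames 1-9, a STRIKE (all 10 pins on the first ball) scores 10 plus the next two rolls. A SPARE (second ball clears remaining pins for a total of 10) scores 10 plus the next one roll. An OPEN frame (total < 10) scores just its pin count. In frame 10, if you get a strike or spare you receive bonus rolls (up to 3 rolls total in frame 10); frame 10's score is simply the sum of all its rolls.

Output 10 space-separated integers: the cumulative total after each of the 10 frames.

Answer: 20 42 62 80 99 108 116 128 136 153

Derivation:
Frame 1: SPARE (5+5=10). 10 + next roll (10) = 20. Cumulative: 20
Frame 2: STRIKE. 10 + next two rolls (10+2) = 22. Cumulative: 42
Frame 3: STRIKE. 10 + next two rolls (2+8) = 20. Cumulative: 62
Frame 4: SPARE (2+8=10). 10 + next roll (8) = 18. Cumulative: 80
Frame 5: SPARE (8+2=10). 10 + next roll (9) = 19. Cumulative: 99
Frame 6: OPEN (9+0=9). Cumulative: 108
Frame 7: OPEN (1+7=8). Cumulative: 116
Frame 8: SPARE (3+7=10). 10 + next roll (2) = 12. Cumulative: 128
Frame 9: OPEN (2+6=8). Cumulative: 136
Frame 10: SPARE. Sum of all frame-10 rolls (4+6+7) = 17. Cumulative: 153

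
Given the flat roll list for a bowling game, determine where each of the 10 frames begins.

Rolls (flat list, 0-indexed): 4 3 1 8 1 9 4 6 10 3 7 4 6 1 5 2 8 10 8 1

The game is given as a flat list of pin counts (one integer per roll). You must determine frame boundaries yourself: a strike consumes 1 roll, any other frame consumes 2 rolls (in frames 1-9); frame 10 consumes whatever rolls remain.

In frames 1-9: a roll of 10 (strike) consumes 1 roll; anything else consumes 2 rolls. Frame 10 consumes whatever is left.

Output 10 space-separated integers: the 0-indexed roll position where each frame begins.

Frame 1 starts at roll index 0: rolls=4,3 (sum=7), consumes 2 rolls
Frame 2 starts at roll index 2: rolls=1,8 (sum=9), consumes 2 rolls
Frame 3 starts at roll index 4: rolls=1,9 (sum=10), consumes 2 rolls
Frame 4 starts at roll index 6: rolls=4,6 (sum=10), consumes 2 rolls
Frame 5 starts at roll index 8: roll=10 (strike), consumes 1 roll
Frame 6 starts at roll index 9: rolls=3,7 (sum=10), consumes 2 rolls
Frame 7 starts at roll index 11: rolls=4,6 (sum=10), consumes 2 rolls
Frame 8 starts at roll index 13: rolls=1,5 (sum=6), consumes 2 rolls
Frame 9 starts at roll index 15: rolls=2,8 (sum=10), consumes 2 rolls
Frame 10 starts at roll index 17: 3 remaining rolls

Answer: 0 2 4 6 8 9 11 13 15 17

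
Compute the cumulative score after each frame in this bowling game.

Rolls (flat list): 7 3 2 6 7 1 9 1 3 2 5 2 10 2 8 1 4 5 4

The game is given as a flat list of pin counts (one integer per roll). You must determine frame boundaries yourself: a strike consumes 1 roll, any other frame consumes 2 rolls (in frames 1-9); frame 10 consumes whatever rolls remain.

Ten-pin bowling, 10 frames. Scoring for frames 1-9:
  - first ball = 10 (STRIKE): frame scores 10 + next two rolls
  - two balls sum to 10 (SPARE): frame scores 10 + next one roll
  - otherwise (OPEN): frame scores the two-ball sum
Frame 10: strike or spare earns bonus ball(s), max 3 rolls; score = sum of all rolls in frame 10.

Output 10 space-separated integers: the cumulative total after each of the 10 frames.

Answer: 12 20 28 41 46 53 73 84 89 98

Derivation:
Frame 1: SPARE (7+3=10). 10 + next roll (2) = 12. Cumulative: 12
Frame 2: OPEN (2+6=8). Cumulative: 20
Frame 3: OPEN (7+1=8). Cumulative: 28
Frame 4: SPARE (9+1=10). 10 + next roll (3) = 13. Cumulative: 41
Frame 5: OPEN (3+2=5). Cumulative: 46
Frame 6: OPEN (5+2=7). Cumulative: 53
Frame 7: STRIKE. 10 + next two rolls (2+8) = 20. Cumulative: 73
Frame 8: SPARE (2+8=10). 10 + next roll (1) = 11. Cumulative: 84
Frame 9: OPEN (1+4=5). Cumulative: 89
Frame 10: OPEN. Sum of all frame-10 rolls (5+4) = 9. Cumulative: 98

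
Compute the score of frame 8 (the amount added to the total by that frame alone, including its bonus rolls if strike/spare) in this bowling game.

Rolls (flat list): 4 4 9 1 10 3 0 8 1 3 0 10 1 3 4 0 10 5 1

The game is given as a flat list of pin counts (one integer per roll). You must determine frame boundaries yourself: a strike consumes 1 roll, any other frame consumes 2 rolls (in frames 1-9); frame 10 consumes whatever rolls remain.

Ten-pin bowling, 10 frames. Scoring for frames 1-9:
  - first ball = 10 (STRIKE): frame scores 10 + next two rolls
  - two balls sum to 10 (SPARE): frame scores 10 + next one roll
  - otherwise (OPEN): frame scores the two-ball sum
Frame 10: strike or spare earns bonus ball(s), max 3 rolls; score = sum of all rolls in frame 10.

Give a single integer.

Frame 1: OPEN (4+4=8). Cumulative: 8
Frame 2: SPARE (9+1=10). 10 + next roll (10) = 20. Cumulative: 28
Frame 3: STRIKE. 10 + next two rolls (3+0) = 13. Cumulative: 41
Frame 4: OPEN (3+0=3). Cumulative: 44
Frame 5: OPEN (8+1=9). Cumulative: 53
Frame 6: OPEN (3+0=3). Cumulative: 56
Frame 7: STRIKE. 10 + next two rolls (1+3) = 14. Cumulative: 70
Frame 8: OPEN (1+3=4). Cumulative: 74
Frame 9: OPEN (4+0=4). Cumulative: 78
Frame 10: STRIKE. Sum of all frame-10 rolls (10+5+1) = 16. Cumulative: 94

Answer: 4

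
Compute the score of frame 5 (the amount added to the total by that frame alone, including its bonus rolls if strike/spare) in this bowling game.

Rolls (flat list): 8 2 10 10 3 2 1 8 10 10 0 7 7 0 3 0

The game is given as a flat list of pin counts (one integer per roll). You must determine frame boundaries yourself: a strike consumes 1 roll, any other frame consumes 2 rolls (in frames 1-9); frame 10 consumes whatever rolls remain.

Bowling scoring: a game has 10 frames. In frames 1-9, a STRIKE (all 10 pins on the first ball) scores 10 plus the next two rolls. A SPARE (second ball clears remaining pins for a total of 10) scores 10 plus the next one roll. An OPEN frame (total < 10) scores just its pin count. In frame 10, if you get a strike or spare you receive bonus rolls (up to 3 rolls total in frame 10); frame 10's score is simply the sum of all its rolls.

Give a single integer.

Answer: 9

Derivation:
Frame 1: SPARE (8+2=10). 10 + next roll (10) = 20. Cumulative: 20
Frame 2: STRIKE. 10 + next two rolls (10+3) = 23. Cumulative: 43
Frame 3: STRIKE. 10 + next two rolls (3+2) = 15. Cumulative: 58
Frame 4: OPEN (3+2=5). Cumulative: 63
Frame 5: OPEN (1+8=9). Cumulative: 72
Frame 6: STRIKE. 10 + next two rolls (10+0) = 20. Cumulative: 92
Frame 7: STRIKE. 10 + next two rolls (0+7) = 17. Cumulative: 109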